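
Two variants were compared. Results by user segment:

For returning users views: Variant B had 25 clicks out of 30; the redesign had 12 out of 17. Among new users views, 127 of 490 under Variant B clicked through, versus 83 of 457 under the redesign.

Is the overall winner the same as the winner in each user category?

Yes

Returning users: Variant B 25/30 = 83.3%, the redesign 12/17 = 70.6% → Variant B
New users: Variant B 127/490 = 25.9%, the redesign 83/457 = 18.2% → Variant B
Overall: Variant B 152/520 = 29.2%, the redesign 95/474 = 20.0% → Variant B
Variant B wins overall and in every user group — no reversal.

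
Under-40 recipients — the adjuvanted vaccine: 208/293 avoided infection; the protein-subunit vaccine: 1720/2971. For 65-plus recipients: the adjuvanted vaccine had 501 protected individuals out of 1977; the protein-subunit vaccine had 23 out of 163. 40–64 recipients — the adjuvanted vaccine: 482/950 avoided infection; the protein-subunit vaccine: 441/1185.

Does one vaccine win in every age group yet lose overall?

Under-40: the adjuvanted vaccine 208/293 = 71.0%, the protein-subunit vaccine 1720/2971 = 57.9% → the adjuvanted vaccine
65-plus: the adjuvanted vaccine 501/1977 = 25.3%, the protein-subunit vaccine 23/163 = 14.1% → the adjuvanted vaccine
40–64: the adjuvanted vaccine 482/950 = 50.7%, the protein-subunit vaccine 441/1185 = 37.2% → the adjuvanted vaccine
Overall: the adjuvanted vaccine 1191/3220 = 37.0%, the protein-subunit vaccine 2184/4319 = 50.6% → the protein-subunit vaccine
The adjuvanted vaccine wins each age group but the protein-subunit vaccine wins overall — the comparison reverses. The adjuvanted vaccine's recipients skew toward 65-plus, which has a lower base rate.

Yes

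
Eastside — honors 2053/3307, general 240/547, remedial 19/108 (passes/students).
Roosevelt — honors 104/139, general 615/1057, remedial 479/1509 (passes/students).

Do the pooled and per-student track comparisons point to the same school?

Honors: Eastside 2053/3307 = 62.1%, Roosevelt 104/139 = 74.8% → Roosevelt
General: Eastside 240/547 = 43.9%, Roosevelt 615/1057 = 58.2% → Roosevelt
Remedial: Eastside 19/108 = 17.6%, Roosevelt 479/1509 = 31.7% → Roosevelt
Overall: Eastside 2312/3962 = 58.4%, Roosevelt 1198/2705 = 44.3% → Eastside
Roosevelt wins each student group but Eastside wins overall — the comparison reverses. Roosevelt's students skew toward remedial, which has a lower base rate.

No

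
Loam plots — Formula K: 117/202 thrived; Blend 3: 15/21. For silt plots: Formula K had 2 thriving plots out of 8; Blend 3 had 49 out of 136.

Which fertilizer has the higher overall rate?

Formula K

Loam: Formula K 117/202 = 57.9%, Blend 3 15/21 = 71.4% → Blend 3
Silt: Formula K 2/8 = 25.0%, Blend 3 49/136 = 36.0% → Blend 3
Overall: Formula K 119/210 = 56.7%, Blend 3 64/157 = 40.8% → Formula K
(Blend 3 wins every soil group but Formula K wins overall — Blend 3's plots skew toward the low-rate silt group.)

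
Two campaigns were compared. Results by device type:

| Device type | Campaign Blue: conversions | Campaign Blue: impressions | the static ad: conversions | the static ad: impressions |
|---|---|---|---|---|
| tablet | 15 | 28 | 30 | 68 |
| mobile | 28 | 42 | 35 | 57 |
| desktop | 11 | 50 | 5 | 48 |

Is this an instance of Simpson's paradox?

Tablet: Campaign Blue 15/28 = 53.6%, the static ad 30/68 = 44.1% → Campaign Blue
Mobile: Campaign Blue 28/42 = 66.7%, the static ad 35/57 = 61.4% → Campaign Blue
Desktop: Campaign Blue 11/50 = 22.0%, the static ad 5/48 = 10.4% → Campaign Blue
Overall: Campaign Blue 54/120 = 45.0%, the static ad 70/173 = 40.5% → Campaign Blue
Campaign Blue wins overall and in every device group — no reversal.

No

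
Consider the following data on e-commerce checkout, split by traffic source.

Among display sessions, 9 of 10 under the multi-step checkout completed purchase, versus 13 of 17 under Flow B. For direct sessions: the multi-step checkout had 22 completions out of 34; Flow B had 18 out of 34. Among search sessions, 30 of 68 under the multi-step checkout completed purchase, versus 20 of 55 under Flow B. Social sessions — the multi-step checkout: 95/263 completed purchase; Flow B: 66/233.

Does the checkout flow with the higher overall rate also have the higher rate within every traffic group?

Yes

Display: the multi-step checkout 9/10 = 90.0%, Flow B 13/17 = 76.5% → the multi-step checkout
Direct: the multi-step checkout 22/34 = 64.7%, Flow B 18/34 = 52.9% → the multi-step checkout
Search: the multi-step checkout 30/68 = 44.1%, Flow B 20/55 = 36.4% → the multi-step checkout
Social: the multi-step checkout 95/263 = 36.1%, Flow B 66/233 = 28.3% → the multi-step checkout
Overall: the multi-step checkout 156/375 = 41.6%, Flow B 117/339 = 34.5% → the multi-step checkout
The multi-step checkout wins overall and in every traffic group — no reversal.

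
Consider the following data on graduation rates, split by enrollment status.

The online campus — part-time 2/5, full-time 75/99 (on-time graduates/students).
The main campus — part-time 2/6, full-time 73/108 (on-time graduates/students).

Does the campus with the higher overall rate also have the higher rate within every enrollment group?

Part-time: the online campus 2/5 = 40.0%, the main campus 2/6 = 33.3% → the online campus
Full-time: the online campus 75/99 = 75.8%, the main campus 73/108 = 67.6% → the online campus
Overall: the online campus 77/104 = 74.0%, the main campus 75/114 = 65.8% → the online campus
The online campus wins overall and in every enrollment group — no reversal.

Yes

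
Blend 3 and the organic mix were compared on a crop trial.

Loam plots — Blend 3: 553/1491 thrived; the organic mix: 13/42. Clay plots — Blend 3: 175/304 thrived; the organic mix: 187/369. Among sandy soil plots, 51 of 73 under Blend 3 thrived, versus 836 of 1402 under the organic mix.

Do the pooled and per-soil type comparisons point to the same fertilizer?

No

Loam: Blend 3 553/1491 = 37.1%, the organic mix 13/42 = 31.0% → Blend 3
Clay: Blend 3 175/304 = 57.6%, the organic mix 187/369 = 50.7% → Blend 3
Sandy soil: Blend 3 51/73 = 69.9%, the organic mix 836/1402 = 59.6% → Blend 3
Overall: Blend 3 779/1868 = 41.7%, the organic mix 1036/1813 = 57.1% → the organic mix
Blend 3 wins each soil group but the organic mix wins overall — the comparison reverses. Blend 3's plots skew toward loam, which has a lower base rate.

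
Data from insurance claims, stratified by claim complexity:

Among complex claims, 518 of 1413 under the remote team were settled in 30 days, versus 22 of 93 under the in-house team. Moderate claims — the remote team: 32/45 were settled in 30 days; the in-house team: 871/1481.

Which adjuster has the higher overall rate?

the in-house team

Complex: the remote team 518/1413 = 36.7%, the in-house team 22/93 = 23.7% → the remote team
Moderate: the remote team 32/45 = 71.1%, the in-house team 871/1481 = 58.8% → the remote team
Overall: the remote team 550/1458 = 37.7%, the in-house team 893/1574 = 56.7% → the in-house team
(The remote team wins every claim group but the in-house team wins overall — the remote team's claims skew toward the low-rate complex group.)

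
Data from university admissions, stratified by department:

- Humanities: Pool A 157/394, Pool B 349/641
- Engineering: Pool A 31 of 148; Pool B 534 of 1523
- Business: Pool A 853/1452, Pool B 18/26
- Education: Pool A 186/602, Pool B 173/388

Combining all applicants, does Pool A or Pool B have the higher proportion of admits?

Pool A

Humanities: Pool A 157/394 = 39.8%, Pool B 349/641 = 54.4% → Pool B
Engineering: Pool A 31/148 = 20.9%, Pool B 534/1523 = 35.1% → Pool B
Business: Pool A 853/1452 = 58.7%, Pool B 18/26 = 69.2% → Pool B
Education: Pool A 186/602 = 30.9%, Pool B 173/388 = 44.6% → Pool B
Overall: Pool A 1227/2596 = 47.3%, Pool B 1074/2578 = 41.7% → Pool A
(Pool B wins every department group but Pool A wins overall — Pool B's applicants skew toward the low-rate Engineering group.)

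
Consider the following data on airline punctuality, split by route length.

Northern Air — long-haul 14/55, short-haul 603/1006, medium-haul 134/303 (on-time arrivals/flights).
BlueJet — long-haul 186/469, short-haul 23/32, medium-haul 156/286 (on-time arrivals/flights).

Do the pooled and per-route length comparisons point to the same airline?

Long-haul: Northern Air 14/55 = 25.5%, BlueJet 186/469 = 39.7% → BlueJet
Short-haul: Northern Air 603/1006 = 59.9%, BlueJet 23/32 = 71.9% → BlueJet
Medium-haul: Northern Air 134/303 = 44.2%, BlueJet 156/286 = 54.5% → BlueJet
Overall: Northern Air 751/1364 = 55.1%, BlueJet 365/787 = 46.4% → Northern Air
BlueJet wins each route group but Northern Air wins overall — the comparison reverses. BlueJet's flights skew toward long-haul, which has a lower base rate.

No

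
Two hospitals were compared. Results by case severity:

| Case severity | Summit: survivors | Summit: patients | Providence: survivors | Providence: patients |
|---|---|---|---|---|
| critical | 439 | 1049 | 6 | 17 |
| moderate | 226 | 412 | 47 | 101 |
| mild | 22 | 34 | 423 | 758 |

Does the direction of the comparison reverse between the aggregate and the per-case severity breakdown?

Critical: Summit 439/1049 = 41.8%, Providence 6/17 = 35.3% → Summit
Moderate: Summit 226/412 = 54.9%, Providence 47/101 = 46.5% → Summit
Mild: Summit 22/34 = 64.7%, Providence 423/758 = 55.8% → Summit
Overall: Summit 687/1495 = 46.0%, Providence 476/876 = 54.3% → Providence
Summit wins each case group but Providence wins overall — the comparison reverses. Summit's patients skew toward critical, which has a lower base rate.

Yes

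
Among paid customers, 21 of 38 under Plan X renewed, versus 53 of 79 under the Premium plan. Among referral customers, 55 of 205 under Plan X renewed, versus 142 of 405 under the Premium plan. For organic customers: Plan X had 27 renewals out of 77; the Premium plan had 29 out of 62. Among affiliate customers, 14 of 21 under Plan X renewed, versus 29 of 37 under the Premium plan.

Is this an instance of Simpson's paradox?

Paid: Plan X 21/38 = 55.3%, the Premium plan 53/79 = 67.1% → the Premium plan
Referral: Plan X 55/205 = 26.8%, the Premium plan 142/405 = 35.1% → the Premium plan
Organic: Plan X 27/77 = 35.1%, the Premium plan 29/62 = 46.8% → the Premium plan
Affiliate: Plan X 14/21 = 66.7%, the Premium plan 29/37 = 78.4% → the Premium plan
Overall: Plan X 117/341 = 34.3%, the Premium plan 253/583 = 43.4% → the Premium plan
The Premium plan wins overall and in every signup group — no reversal.

No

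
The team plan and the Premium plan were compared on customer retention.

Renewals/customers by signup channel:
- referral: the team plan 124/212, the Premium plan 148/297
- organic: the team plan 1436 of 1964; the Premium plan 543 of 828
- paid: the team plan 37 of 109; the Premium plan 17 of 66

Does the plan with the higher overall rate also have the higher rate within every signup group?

Referral: the team plan 124/212 = 58.5%, the Premium plan 148/297 = 49.8% → the team plan
Organic: the team plan 1436/1964 = 73.1%, the Premium plan 543/828 = 65.6% → the team plan
Paid: the team plan 37/109 = 33.9%, the Premium plan 17/66 = 25.8% → the team plan
Overall: the team plan 1597/2285 = 69.9%, the Premium plan 708/1191 = 59.4% → the team plan
The team plan wins overall and in every signup group — no reversal.

Yes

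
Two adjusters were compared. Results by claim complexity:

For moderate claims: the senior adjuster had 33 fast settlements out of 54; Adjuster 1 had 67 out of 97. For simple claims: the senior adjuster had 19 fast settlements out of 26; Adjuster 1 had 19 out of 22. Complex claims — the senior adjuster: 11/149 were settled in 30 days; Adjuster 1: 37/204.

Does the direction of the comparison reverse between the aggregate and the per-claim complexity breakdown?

No

Moderate: the senior adjuster 33/54 = 61.1%, Adjuster 1 67/97 = 69.1% → Adjuster 1
Simple: the senior adjuster 19/26 = 73.1%, Adjuster 1 19/22 = 86.4% → Adjuster 1
Complex: the senior adjuster 11/149 = 7.4%, Adjuster 1 37/204 = 18.1% → Adjuster 1
Overall: the senior adjuster 63/229 = 27.5%, Adjuster 1 123/323 = 38.1% → Adjuster 1
Adjuster 1 wins overall and in every claim group — no reversal.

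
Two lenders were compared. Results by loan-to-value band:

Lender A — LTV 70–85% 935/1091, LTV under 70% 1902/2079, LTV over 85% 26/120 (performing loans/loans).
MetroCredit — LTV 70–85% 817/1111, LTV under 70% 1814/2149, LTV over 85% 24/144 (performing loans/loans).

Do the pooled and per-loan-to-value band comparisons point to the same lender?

LTV 70–85%: Lender A 935/1091 = 85.7%, MetroCredit 817/1111 = 73.5% → Lender A
LTV under 70%: Lender A 1902/2079 = 91.5%, MetroCredit 1814/2149 = 84.4% → Lender A
LTV over 85%: Lender A 26/120 = 21.7%, MetroCredit 24/144 = 16.7% → Lender A
Overall: Lender A 2863/3290 = 87.0%, MetroCredit 2655/3404 = 78.0% → Lender A
Lender A wins overall and in every loan-to-value group — no reversal.

Yes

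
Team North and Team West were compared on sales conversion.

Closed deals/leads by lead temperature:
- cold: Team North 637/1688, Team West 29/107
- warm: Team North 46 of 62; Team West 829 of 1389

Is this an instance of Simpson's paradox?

Cold: Team North 637/1688 = 37.7%, Team West 29/107 = 27.1% → Team North
Warm: Team North 46/62 = 74.2%, Team West 829/1389 = 59.7% → Team North
Overall: Team North 683/1750 = 39.0%, Team West 858/1496 = 57.4% → Team West
Team North wins each lead group but Team West wins overall — the comparison reverses. Team North's leads skew toward cold, which has a lower base rate.

Yes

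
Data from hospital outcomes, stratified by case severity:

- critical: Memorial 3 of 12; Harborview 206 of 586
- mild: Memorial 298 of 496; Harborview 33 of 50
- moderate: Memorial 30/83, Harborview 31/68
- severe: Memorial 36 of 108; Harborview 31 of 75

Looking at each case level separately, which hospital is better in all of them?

Critical: Memorial 3/12 = 25.0%, Harborview 206/586 = 35.2% → Harborview
Mild: Memorial 298/496 = 60.1%, Harborview 33/50 = 66.0% → Harborview
Moderate: Memorial 30/83 = 36.1%, Harborview 31/68 = 45.6% → Harborview
Severe: Memorial 36/108 = 33.3%, Harborview 31/75 = 41.3% → Harborview
Harborview has the higher rate in all 4 groups.

Harborview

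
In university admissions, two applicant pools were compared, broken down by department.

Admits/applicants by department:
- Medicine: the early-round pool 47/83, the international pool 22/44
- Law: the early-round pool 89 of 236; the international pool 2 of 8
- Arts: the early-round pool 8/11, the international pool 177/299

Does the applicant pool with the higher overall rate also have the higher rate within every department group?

No

Medicine: the early-round pool 47/83 = 56.6%, the international pool 22/44 = 50.0% → the early-round pool
Law: the early-round pool 89/236 = 37.7%, the international pool 2/8 = 25.0% → the early-round pool
Arts: the early-round pool 8/11 = 72.7%, the international pool 177/299 = 59.2% → the early-round pool
Overall: the early-round pool 144/330 = 43.6%, the international pool 201/351 = 57.3% → the international pool
The early-round pool wins each department group but the international pool wins overall — the comparison reverses. The early-round pool's applicants skew toward Law, which has a lower base rate.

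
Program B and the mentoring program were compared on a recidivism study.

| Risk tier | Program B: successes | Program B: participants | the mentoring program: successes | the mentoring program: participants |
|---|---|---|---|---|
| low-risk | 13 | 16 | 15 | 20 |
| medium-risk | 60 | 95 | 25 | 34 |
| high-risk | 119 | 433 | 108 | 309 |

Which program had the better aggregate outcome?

Low-risk: Program B 13/16 = 81.2%, the mentoring program 15/20 = 75.0% → Program B
Medium-risk: Program B 60/95 = 63.2%, the mentoring program 25/34 = 73.5% → the mentoring program
High-risk: Program B 119/433 = 27.5%, the mentoring program 108/309 = 35.0% → the mentoring program
Overall: Program B 192/544 = 35.3%, the mentoring program 148/363 = 40.8% → the mentoring program
(Neither sweeps every risk group, but the mentoring program has the higher pooled rate.)

the mentoring program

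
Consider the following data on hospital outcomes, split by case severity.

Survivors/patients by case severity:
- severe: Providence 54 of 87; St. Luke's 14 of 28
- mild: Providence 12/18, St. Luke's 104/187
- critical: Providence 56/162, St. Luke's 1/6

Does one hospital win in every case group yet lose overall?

Yes

Severe: Providence 54/87 = 62.1%, St. Luke's 14/28 = 50.0% → Providence
Mild: Providence 12/18 = 66.7%, St. Luke's 104/187 = 55.6% → Providence
Critical: Providence 56/162 = 34.6%, St. Luke's 1/6 = 16.7% → Providence
Overall: Providence 122/267 = 45.7%, St. Luke's 119/221 = 53.8% → St. Luke's
Providence wins each case group but St. Luke's wins overall — the comparison reverses. Providence's patients skew toward critical, which has a lower base rate.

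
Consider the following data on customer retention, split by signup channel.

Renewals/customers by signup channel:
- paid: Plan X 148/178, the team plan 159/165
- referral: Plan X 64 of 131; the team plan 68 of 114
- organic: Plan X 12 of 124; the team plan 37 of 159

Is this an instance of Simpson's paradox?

No

Paid: Plan X 148/178 = 83.1%, the team plan 159/165 = 96.4% → the team plan
Referral: Plan X 64/131 = 48.9%, the team plan 68/114 = 59.6% → the team plan
Organic: Plan X 12/124 = 9.7%, the team plan 37/159 = 23.3% → the team plan
Overall: Plan X 224/433 = 51.7%, the team plan 264/438 = 60.3% → the team plan
The team plan wins overall and in every signup group — no reversal.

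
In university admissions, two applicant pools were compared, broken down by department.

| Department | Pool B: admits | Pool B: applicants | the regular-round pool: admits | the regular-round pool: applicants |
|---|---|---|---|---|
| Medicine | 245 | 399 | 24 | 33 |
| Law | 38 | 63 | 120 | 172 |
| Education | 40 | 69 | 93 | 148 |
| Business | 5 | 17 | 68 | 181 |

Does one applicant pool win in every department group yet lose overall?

Yes

Medicine: Pool B 245/399 = 61.4%, the regular-round pool 24/33 = 72.7% → the regular-round pool
Law: Pool B 38/63 = 60.3%, the regular-round pool 120/172 = 69.8% → the regular-round pool
Education: Pool B 40/69 = 58.0%, the regular-round pool 93/148 = 62.8% → the regular-round pool
Business: Pool B 5/17 = 29.4%, the regular-round pool 68/181 = 37.6% → the regular-round pool
Overall: Pool B 328/548 = 59.9%, the regular-round pool 305/534 = 57.1% → Pool B
The regular-round pool wins each department group but Pool B wins overall — the comparison reverses. The regular-round pool's applicants skew toward Business, which has a lower base rate.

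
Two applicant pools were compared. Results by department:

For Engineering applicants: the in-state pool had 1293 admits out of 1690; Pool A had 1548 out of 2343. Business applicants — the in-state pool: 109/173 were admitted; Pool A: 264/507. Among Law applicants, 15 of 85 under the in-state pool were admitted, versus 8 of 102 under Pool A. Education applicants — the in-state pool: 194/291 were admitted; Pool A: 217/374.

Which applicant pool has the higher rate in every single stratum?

Engineering: the in-state pool 1293/1690 = 76.5%, Pool A 1548/2343 = 66.1% → the in-state pool
Business: the in-state pool 109/173 = 63.0%, Pool A 264/507 = 52.1% → the in-state pool
Law: the in-state pool 15/85 = 17.6%, Pool A 8/102 = 7.8% → the in-state pool
Education: the in-state pool 194/291 = 66.7%, Pool A 217/374 = 58.0% → the in-state pool
The in-state pool has the higher rate in all 4 groups.

the in-state pool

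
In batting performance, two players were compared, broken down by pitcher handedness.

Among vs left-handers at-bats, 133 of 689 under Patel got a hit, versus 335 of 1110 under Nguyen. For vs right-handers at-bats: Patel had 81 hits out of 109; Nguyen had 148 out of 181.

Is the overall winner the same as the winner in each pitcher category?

Yes

Vs left-handers: Patel 133/689 = 19.3%, Nguyen 335/1110 = 30.2% → Nguyen
Vs right-handers: Patel 81/109 = 74.3%, Nguyen 148/181 = 81.8% → Nguyen
Overall: Patel 214/798 = 26.8%, Nguyen 483/1291 = 37.4% → Nguyen
Nguyen wins overall and in every pitcher group — no reversal.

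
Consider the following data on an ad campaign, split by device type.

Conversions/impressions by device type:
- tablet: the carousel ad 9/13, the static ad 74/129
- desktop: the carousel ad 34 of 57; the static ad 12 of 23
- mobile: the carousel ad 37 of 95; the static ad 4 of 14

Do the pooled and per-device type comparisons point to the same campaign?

No

Tablet: the carousel ad 9/13 = 69.2%, the static ad 74/129 = 57.4% → the carousel ad
Desktop: the carousel ad 34/57 = 59.6%, the static ad 12/23 = 52.2% → the carousel ad
Mobile: the carousel ad 37/95 = 38.9%, the static ad 4/14 = 28.6% → the carousel ad
Overall: the carousel ad 80/165 = 48.5%, the static ad 90/166 = 54.2% → the static ad
The carousel ad wins each device group but the static ad wins overall — the comparison reverses. The carousel ad's impressions skew toward mobile, which has a lower base rate.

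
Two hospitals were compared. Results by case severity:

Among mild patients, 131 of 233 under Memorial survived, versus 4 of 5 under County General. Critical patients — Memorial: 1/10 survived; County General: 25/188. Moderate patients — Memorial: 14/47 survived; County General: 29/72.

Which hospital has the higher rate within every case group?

County General

Mild: Memorial 131/233 = 56.2%, County General 4/5 = 80.0% → County General
Critical: Memorial 1/10 = 10.0%, County General 25/188 = 13.3% → County General
Moderate: Memorial 14/47 = 29.8%, County General 29/72 = 40.3% → County General
County General has the higher rate in all 3 groups.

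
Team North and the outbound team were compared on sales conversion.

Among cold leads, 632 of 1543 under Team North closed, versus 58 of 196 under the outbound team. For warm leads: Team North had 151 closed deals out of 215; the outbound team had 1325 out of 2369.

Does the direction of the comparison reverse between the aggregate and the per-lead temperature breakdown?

Cold: Team North 632/1543 = 41.0%, the outbound team 58/196 = 29.6% → Team North
Warm: Team North 151/215 = 70.2%, the outbound team 1325/2369 = 55.9% → Team North
Overall: Team North 783/1758 = 44.5%, the outbound team 1383/2565 = 53.9% → the outbound team
Team North wins each lead group but the outbound team wins overall — the comparison reverses. Team North's leads skew toward cold, which has a lower base rate.

Yes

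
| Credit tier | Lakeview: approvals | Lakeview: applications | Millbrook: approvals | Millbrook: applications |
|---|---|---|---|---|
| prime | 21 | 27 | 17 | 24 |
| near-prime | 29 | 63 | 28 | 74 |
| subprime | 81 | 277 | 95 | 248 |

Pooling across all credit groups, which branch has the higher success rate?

Millbrook

Prime: Lakeview 21/27 = 77.8%, Millbrook 17/24 = 70.8% → Lakeview
Near-prime: Lakeview 29/63 = 46.0%, Millbrook 28/74 = 37.8% → Lakeview
Subprime: Lakeview 81/277 = 29.2%, Millbrook 95/248 = 38.3% → Millbrook
Overall: Lakeview 131/367 = 35.7%, Millbrook 140/346 = 40.5% → Millbrook
(Neither sweeps every credit group, but Millbrook has the higher pooled rate.)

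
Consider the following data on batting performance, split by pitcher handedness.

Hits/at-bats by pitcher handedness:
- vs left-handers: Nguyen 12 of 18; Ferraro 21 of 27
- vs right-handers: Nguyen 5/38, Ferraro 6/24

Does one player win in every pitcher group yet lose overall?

Vs left-handers: Nguyen 12/18 = 66.7%, Ferraro 21/27 = 77.8% → Ferraro
Vs right-handers: Nguyen 5/38 = 13.2%, Ferraro 6/24 = 25.0% → Ferraro
Overall: Nguyen 17/56 = 30.4%, Ferraro 27/51 = 52.9% → Ferraro
Ferraro wins overall and in every pitcher group — no reversal.

No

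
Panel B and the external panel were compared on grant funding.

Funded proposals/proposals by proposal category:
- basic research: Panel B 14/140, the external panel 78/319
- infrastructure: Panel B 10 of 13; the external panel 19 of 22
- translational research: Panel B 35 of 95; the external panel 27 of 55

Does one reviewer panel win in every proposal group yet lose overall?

Basic research: Panel B 14/140 = 10.0%, the external panel 78/319 = 24.5% → the external panel
Infrastructure: Panel B 10/13 = 76.9%, the external panel 19/22 = 86.4% → the external panel
Translational research: Panel B 35/95 = 36.8%, the external panel 27/55 = 49.1% → the external panel
Overall: Panel B 59/248 = 23.8%, the external panel 124/396 = 31.3% → the external panel
The external panel wins overall and in every proposal group — no reversal.

No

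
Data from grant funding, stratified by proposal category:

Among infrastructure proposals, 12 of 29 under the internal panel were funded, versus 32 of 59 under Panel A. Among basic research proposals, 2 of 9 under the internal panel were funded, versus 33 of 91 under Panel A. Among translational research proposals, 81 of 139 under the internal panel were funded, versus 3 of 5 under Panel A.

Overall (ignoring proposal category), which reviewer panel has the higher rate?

the internal panel

Infrastructure: the internal panel 12/29 = 41.4%, Panel A 32/59 = 54.2% → Panel A
Basic research: the internal panel 2/9 = 22.2%, Panel A 33/91 = 36.3% → Panel A
Translational research: the internal panel 81/139 = 58.3%, Panel A 3/5 = 60.0% → Panel A
Overall: the internal panel 95/177 = 53.7%, Panel A 68/155 = 43.9% → the internal panel
(Panel A wins every proposal group but the internal panel wins overall — Panel A's proposals skew toward the low-rate basic research group.)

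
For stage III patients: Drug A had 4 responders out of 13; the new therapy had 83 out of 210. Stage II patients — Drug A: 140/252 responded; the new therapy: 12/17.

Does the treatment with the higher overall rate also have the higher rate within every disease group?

Stage III: Drug A 4/13 = 30.8%, the new therapy 83/210 = 39.5% → the new therapy
Stage II: Drug A 140/252 = 55.6%, the new therapy 12/17 = 70.6% → the new therapy
Overall: Drug A 144/265 = 54.3%, the new therapy 95/227 = 41.9% → Drug A
The new therapy wins each disease group but Drug A wins overall — the comparison reverses. The new therapy's patients skew toward stage III, which has a lower base rate.

No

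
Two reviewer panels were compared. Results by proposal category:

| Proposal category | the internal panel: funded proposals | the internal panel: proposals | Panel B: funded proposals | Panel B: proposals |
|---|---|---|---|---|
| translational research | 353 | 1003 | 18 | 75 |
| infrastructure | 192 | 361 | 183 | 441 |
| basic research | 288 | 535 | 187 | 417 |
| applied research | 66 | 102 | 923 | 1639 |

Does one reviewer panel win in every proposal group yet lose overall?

Yes

Translational research: the internal panel 353/1003 = 35.2%, Panel B 18/75 = 24.0% → the internal panel
Infrastructure: the internal panel 192/361 = 53.2%, Panel B 183/441 = 41.5% → the internal panel
Basic research: the internal panel 288/535 = 53.8%, Panel B 187/417 = 44.8% → the internal panel
Applied research: the internal panel 66/102 = 64.7%, Panel B 923/1639 = 56.3% → the internal panel
Overall: the internal panel 899/2001 = 44.9%, Panel B 1311/2572 = 51.0% → Panel B
The internal panel wins each proposal group but Panel B wins overall — the comparison reverses. The internal panel's proposals skew toward translational research, which has a lower base rate.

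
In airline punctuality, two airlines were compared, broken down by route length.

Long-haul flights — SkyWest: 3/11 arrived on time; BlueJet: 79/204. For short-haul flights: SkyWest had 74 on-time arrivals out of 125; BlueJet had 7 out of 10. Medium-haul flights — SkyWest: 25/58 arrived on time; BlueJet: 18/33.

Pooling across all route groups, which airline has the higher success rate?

Long-haul: SkyWest 3/11 = 27.3%, BlueJet 79/204 = 38.7% → BlueJet
Short-haul: SkyWest 74/125 = 59.2%, BlueJet 7/10 = 70.0% → BlueJet
Medium-haul: SkyWest 25/58 = 43.1%, BlueJet 18/33 = 54.5% → BlueJet
Overall: SkyWest 102/194 = 52.6%, BlueJet 104/247 = 42.1% → SkyWest
(BlueJet wins every route group but SkyWest wins overall — BlueJet's flights skew toward the low-rate long-haul group.)

SkyWest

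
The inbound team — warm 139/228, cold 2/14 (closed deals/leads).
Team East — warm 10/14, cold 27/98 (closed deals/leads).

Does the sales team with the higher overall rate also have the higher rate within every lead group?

No

Warm: the inbound team 139/228 = 61.0%, Team East 10/14 = 71.4% → Team East
Cold: the inbound team 2/14 = 14.3%, Team East 27/98 = 27.6% → Team East
Overall: the inbound team 141/242 = 58.3%, Team East 37/112 = 33.0% → the inbound team
Team East wins each lead group but the inbound team wins overall — the comparison reverses. Team East's leads skew toward cold, which has a lower base rate.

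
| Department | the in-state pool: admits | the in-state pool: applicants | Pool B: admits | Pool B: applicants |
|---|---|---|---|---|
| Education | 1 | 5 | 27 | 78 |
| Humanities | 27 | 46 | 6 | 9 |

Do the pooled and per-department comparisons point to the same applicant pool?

Education: the in-state pool 1/5 = 20.0%, Pool B 27/78 = 34.6% → Pool B
Humanities: the in-state pool 27/46 = 58.7%, Pool B 6/9 = 66.7% → Pool B
Overall: the in-state pool 28/51 = 54.9%, Pool B 33/87 = 37.9% → the in-state pool
Pool B wins each department group but the in-state pool wins overall — the comparison reverses. Pool B's applicants skew toward Education, which has a lower base rate.

No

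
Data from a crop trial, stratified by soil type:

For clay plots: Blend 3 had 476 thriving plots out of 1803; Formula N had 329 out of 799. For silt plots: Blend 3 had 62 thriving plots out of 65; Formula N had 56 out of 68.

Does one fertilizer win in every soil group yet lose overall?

Clay: Blend 3 476/1803 = 26.4%, Formula N 329/799 = 41.2% → Formula N
Silt: Blend 3 62/65 = 95.4%, Formula N 56/68 = 82.4% → Blend 3
Overall: Blend 3 538/1868 = 28.8%, Formula N 385/867 = 44.4% → Formula N
Neither sweeps: Blend 3 wins 1 of 2 groups, Formula N wins 1. Formula N wins overall but not every group — no Simpson reversal.

No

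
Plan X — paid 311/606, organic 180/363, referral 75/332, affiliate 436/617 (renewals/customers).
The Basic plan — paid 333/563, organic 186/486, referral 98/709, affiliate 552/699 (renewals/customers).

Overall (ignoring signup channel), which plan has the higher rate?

Paid: Plan X 311/606 = 51.3%, the Basic plan 333/563 = 59.1% → the Basic plan
Organic: Plan X 180/363 = 49.6%, the Basic plan 186/486 = 38.3% → Plan X
Referral: Plan X 75/332 = 22.6%, the Basic plan 98/709 = 13.8% → Plan X
Affiliate: Plan X 436/617 = 70.7%, the Basic plan 552/699 = 79.0% → the Basic plan
Overall: Plan X 1002/1918 = 52.2%, the Basic plan 1169/2457 = 47.6% → Plan X
(Neither sweeps every signup group, but Plan X has the higher pooled rate.)

Plan X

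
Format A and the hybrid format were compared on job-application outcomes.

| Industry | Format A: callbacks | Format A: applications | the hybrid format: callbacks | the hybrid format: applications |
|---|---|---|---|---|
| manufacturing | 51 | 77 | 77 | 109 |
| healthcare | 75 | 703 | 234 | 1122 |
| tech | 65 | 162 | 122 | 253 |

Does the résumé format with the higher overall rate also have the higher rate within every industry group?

Yes

Manufacturing: Format A 51/77 = 66.2%, the hybrid format 77/109 = 70.6% → the hybrid format
Healthcare: Format A 75/703 = 10.7%, the hybrid format 234/1122 = 20.9% → the hybrid format
Tech: Format A 65/162 = 40.1%, the hybrid format 122/253 = 48.2% → the hybrid format
Overall: Format A 191/942 = 20.3%, the hybrid format 433/1484 = 29.2% → the hybrid format
The hybrid format wins overall and in every industry group — no reversal.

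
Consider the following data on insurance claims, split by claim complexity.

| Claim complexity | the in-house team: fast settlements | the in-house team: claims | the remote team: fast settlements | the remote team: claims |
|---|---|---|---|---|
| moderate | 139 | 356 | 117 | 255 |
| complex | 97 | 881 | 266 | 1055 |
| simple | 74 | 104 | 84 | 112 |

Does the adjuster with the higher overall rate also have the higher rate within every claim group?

Moderate: the in-house team 139/356 = 39.0%, the remote team 117/255 = 45.9% → the remote team
Complex: the in-house team 97/881 = 11.0%, the remote team 266/1055 = 25.2% → the remote team
Simple: the in-house team 74/104 = 71.2%, the remote team 84/112 = 75.0% → the remote team
Overall: the in-house team 310/1341 = 23.1%, the remote team 467/1422 = 32.8% → the remote team
The remote team wins overall and in every claim group — no reversal.

Yes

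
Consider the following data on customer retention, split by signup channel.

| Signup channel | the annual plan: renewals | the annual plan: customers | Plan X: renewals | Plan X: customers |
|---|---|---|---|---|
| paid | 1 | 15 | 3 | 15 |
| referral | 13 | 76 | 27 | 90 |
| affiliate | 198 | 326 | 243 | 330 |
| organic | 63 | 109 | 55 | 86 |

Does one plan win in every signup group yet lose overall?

No

Paid: the annual plan 1/15 = 6.7%, Plan X 3/15 = 20.0% → Plan X
Referral: the annual plan 13/76 = 17.1%, Plan X 27/90 = 30.0% → Plan X
Affiliate: the annual plan 198/326 = 60.7%, Plan X 243/330 = 73.6% → Plan X
Organic: the annual plan 63/109 = 57.8%, Plan X 55/86 = 64.0% → Plan X
Overall: the annual plan 275/526 = 52.3%, Plan X 328/521 = 63.0% → Plan X
Plan X wins overall and in every signup group — no reversal.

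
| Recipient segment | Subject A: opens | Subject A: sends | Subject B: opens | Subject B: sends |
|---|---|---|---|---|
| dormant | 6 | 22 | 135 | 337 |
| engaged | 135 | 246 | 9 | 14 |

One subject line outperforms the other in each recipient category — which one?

Dormant: Subject A 6/22 = 27.3%, Subject B 135/337 = 40.1% → Subject B
Engaged: Subject A 135/246 = 54.9%, Subject B 9/14 = 64.3% → Subject B
Subject B has the higher rate in both groups.

Subject B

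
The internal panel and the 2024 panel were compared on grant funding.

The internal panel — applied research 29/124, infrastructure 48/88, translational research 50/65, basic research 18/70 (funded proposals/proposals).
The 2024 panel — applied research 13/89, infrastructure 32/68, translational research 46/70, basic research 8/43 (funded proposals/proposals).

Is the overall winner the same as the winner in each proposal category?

Applied research: the internal panel 29/124 = 23.4%, the 2024 panel 13/89 = 14.6% → the internal panel
Infrastructure: the internal panel 48/88 = 54.5%, the 2024 panel 32/68 = 47.1% → the internal panel
Translational research: the internal panel 50/65 = 76.9%, the 2024 panel 46/70 = 65.7% → the internal panel
Basic research: the internal panel 18/70 = 25.7%, the 2024 panel 8/43 = 18.6% → the internal panel
Overall: the internal panel 145/347 = 41.8%, the 2024 panel 99/270 = 36.7% → the internal panel
The internal panel wins overall and in every proposal group — no reversal.

Yes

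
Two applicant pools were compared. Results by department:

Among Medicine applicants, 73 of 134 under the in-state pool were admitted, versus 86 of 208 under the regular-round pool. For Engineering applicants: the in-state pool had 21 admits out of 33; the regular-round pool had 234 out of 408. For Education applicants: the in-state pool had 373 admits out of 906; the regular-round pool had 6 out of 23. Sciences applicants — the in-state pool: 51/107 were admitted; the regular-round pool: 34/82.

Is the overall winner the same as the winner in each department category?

No

Medicine: the in-state pool 73/134 = 54.5%, the regular-round pool 86/208 = 41.3% → the in-state pool
Engineering: the in-state pool 21/33 = 63.6%, the regular-round pool 234/408 = 57.4% → the in-state pool
Education: the in-state pool 373/906 = 41.2%, the regular-round pool 6/23 = 26.1% → the in-state pool
Sciences: the in-state pool 51/107 = 47.7%, the regular-round pool 34/82 = 41.5% → the in-state pool
Overall: the in-state pool 518/1180 = 43.9%, the regular-round pool 360/721 = 49.9% → the regular-round pool
The in-state pool wins each department group but the regular-round pool wins overall — the comparison reverses. The in-state pool's applicants skew toward Education, which has a lower base rate.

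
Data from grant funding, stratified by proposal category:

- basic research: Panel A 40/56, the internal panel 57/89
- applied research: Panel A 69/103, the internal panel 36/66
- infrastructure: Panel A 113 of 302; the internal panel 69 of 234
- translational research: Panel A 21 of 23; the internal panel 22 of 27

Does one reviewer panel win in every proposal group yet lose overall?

Basic research: Panel A 40/56 = 71.4%, the internal panel 57/89 = 64.0% → Panel A
Applied research: Panel A 69/103 = 67.0%, the internal panel 36/66 = 54.5% → Panel A
Infrastructure: Panel A 113/302 = 37.4%, the internal panel 69/234 = 29.5% → Panel A
Translational research: Panel A 21/23 = 91.3%, the internal panel 22/27 = 81.5% → Panel A
Overall: Panel A 243/484 = 50.2%, the internal panel 184/416 = 44.2% → Panel A
Panel A wins overall and in every proposal group — no reversal.

No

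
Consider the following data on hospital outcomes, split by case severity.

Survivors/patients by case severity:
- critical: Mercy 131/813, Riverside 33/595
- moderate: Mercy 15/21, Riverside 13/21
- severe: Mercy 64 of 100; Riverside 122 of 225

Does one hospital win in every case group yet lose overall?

No

Critical: Mercy 131/813 = 16.1%, Riverside 33/595 = 5.5% → Mercy
Moderate: Mercy 15/21 = 71.4%, Riverside 13/21 = 61.9% → Mercy
Severe: Mercy 64/100 = 64.0%, Riverside 122/225 = 54.2% → Mercy
Overall: Mercy 210/934 = 22.5%, Riverside 168/841 = 20.0% → Mercy
Mercy wins overall and in every case group — no reversal.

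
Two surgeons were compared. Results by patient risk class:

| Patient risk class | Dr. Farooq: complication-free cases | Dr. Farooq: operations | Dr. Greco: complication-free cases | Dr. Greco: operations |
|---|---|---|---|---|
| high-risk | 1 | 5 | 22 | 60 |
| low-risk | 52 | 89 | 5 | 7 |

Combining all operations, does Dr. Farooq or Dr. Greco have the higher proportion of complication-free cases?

High-risk: Dr. Farooq 1/5 = 20.0%, Dr. Greco 22/60 = 36.7% → Dr. Greco
Low-risk: Dr. Farooq 52/89 = 58.4%, Dr. Greco 5/7 = 71.4% → Dr. Greco
Overall: Dr. Farooq 53/94 = 56.4%, Dr. Greco 27/67 = 40.3% → Dr. Farooq
(Dr. Greco wins every patient risk group but Dr. Farooq wins overall — Dr. Greco's operations skew toward the low-rate high-risk group.)

Dr. Farooq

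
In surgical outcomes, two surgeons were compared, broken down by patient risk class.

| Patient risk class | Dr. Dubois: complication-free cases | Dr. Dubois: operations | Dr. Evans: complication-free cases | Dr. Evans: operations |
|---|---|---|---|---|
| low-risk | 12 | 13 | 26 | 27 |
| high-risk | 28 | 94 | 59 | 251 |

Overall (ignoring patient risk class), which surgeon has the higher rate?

Low-risk: Dr. Dubois 12/13 = 92.3%, Dr. Evans 26/27 = 96.3% → Dr. Evans
High-risk: Dr. Dubois 28/94 = 29.8%, Dr. Evans 59/251 = 23.5% → Dr. Dubois
Overall: Dr. Dubois 40/107 = 37.4%, Dr. Evans 85/278 = 30.6% → Dr. Dubois
(Neither sweeps every patient risk group, but Dr. Dubois has the higher pooled rate.)

Dr. Dubois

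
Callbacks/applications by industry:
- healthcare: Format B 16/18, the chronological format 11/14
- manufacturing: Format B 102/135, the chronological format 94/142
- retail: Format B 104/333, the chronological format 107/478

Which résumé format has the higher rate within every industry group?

Format B

Healthcare: Format B 16/18 = 88.9%, the chronological format 11/14 = 78.6% → Format B
Manufacturing: Format B 102/135 = 75.6%, the chronological format 94/142 = 66.2% → Format B
Retail: Format B 104/333 = 31.2%, the chronological format 107/478 = 22.4% → Format B
Format B has the higher rate in all 3 groups.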